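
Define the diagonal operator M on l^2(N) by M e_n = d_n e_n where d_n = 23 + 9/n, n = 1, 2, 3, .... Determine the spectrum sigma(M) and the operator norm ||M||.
sigma(M) = {23 + 9/n : n ≥ 1} ∪ {23}; ||M|| = 32

A bounded diagonal operator on l^2 with diagonal entries d_n has spectrum equal to the closure of {d_n : n ≥ 1}: every d_n is an eigenvalue (with eigenvector e_n), so {d_n} ⊂ sigma(M); the spectrum is closed, so its closure is too; and for lambda not in the closure, (M - lambda I) has bounded inverse (the diagonal entries 1/(d_n - lambda) are bounded). For our sequence d_n = 23 + 9/n, n = 1, 2, 3, ...:
  - {d_n} = {23 + 9/n : n ≥ 1}; the only limit point is 23
  - closure = {23 + 9/n : n ≥ 1} ∪ {23}
For the norm: a diagonal operator has ||M|| = sup_n |d_n|. Here d_n = 23 + 9/n is positive and decreasing, so sup_n |d_n| = d_1 = 23 + 9 = 32. So ||M|| = 32.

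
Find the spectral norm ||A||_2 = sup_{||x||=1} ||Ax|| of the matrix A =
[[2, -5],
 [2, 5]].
||A||_2 = sqrt(50) ≈ 7.0711 (= sqrt(largest eigenvalue of A^T A))

||A||_2 = sigma_max(A) = sqrt(lambda_max(A^T A)). Form the symmetric matrix M = A^T A =
[[8, 0],
 [0, 50]].
Its characteristic polynomial (trace, determinant of M give the coefficients) is
  p(λ) = det(λ I - M) = λ^2 - 58λ + 400.
For λ^2 - 58λ + 400 the discriminant is 1764. It is a perfect square (42^2), so the roots are rational: λ = (58 ± 42)/2 = 50, 8.
So the eigenvalues of A^T A are ≈ 8, 50 (all ≥ 0, as they must be for A^T A). The largest is λ_max = 50, hence ||A||_2 = sqrt(λ_max) = sqrt(50) ≈ 7.0711.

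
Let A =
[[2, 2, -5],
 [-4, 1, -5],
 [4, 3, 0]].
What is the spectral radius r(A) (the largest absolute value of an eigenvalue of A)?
r(A) ≈ 6.5398

The eigenvalues of A are the roots of its characteristic polynomial. With M = A (coefficients from the trace, the sum of principal 2x2 minors, and det A):
  p(λ) = det(λ I - M) = λ^3 - 3λ^2 + 45λ - 70.
No integer candidate from the rational root theorem (±divisors of 70) is a root, so the roots are irrational. The cubic discriminant is Δ = -316035 < 0, so there is one real root and a complex-conjugate pair. p(1) = -27 and p(2) = 16 have opposite signs, so a root lies in (1, 2); Newton's method refines it to λ ≈ 1.6367. Dividing out (λ - (1.6367)) leaves approximately λ^2 - 1.3633λ + 42.7687. For λ^2 - 1.3633λ + 42.7687 the discriminant is -169.2162. It is negative, so the remaining roots are the complex-conjugate pair λ ≈ 0.6816 ± 6.5042i. Their product equals the constant term, so |λ|^2 ≈ 42.7687 and |λ| ≈ 6.5398.
Thus the eigenvalues (to 4 decimals) are 1.6367 (modulus 1.6367); 0.6816 ± 6.5042i (modulus 6.5398). The spectral radius is the largest modulus: r(A) ≈ 6.5398. (Cross-check: r(A) ≤ ||A||_2 ≈ 7.5582; equality holds whenever A is normal, though it can also hold for some non-normal A.)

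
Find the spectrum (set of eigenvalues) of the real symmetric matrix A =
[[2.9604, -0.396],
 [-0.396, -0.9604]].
sigma(A) ≈ {-1, 3}

A is real symmetric, so its spectrum consists of real eigenvalues. Expanding the characteristic polynomial of the displayed matrix gives
  det(λ I - A) = p(λ) = λ^2 + (-2)λ + (-3).
Solving p(λ) = 0 yields eigenvalues ≈ -1, 3. (A is shown rounded to 4 decimals, so these recover the underlying integer eigenvalues to within that precision.)
Verification: the trace of A = 2 equals the sum of eigenvalues 2, and det(A) ≈ -3.0000 matches the eigenvalue product -3.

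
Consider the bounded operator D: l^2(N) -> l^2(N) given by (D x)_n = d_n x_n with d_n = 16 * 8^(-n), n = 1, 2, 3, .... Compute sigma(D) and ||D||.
sigma(D) = {16 * 8^(-n) : n ≥ 1} ∪ {0}; ||D|| = 2

A bounded diagonal operator on l^2 with diagonal entries d_n has spectrum equal to the closure of {d_n : n ≥ 1}: every d_n is an eigenvalue (with eigenvector e_n), so {d_n} ⊂ sigma(D); the spectrum is closed, so its closure is too; and for lambda not in the closure, (D - lambda I) has bounded inverse (the diagonal entries 1/(d_n - lambda) are bounded). For our sequence d_n = 16 * 8^(-n), n = 1, 2, 3, ...:
  - {d_n} = {16 * 8^(-n) : n ≥ 1}; the only limit point is 0
  - closure = {16 * 8^(-n) : n ≥ 1} ∪ {0}
For the norm: a diagonal operator has ||D|| = sup_n |d_n|. Here d_n = 16 * 8^(-n) is positive and decreasing, so sup_n |d_n| = d_1 = 16/8 = 2. So ||D|| = 2.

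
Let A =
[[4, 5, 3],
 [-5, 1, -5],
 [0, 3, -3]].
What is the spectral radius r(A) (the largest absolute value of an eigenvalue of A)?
r(A) ≈ 6.0626

The eigenvalues of A are the roots of its characteristic polynomial. With M = A (coefficients from the trace, the sum of principal 2x2 minors, and det A):
  p(λ) = det(λ I - M) = λ^3 - 2λ^2 + 29λ + 72.
No integer candidate from the rational root theorem (±divisors of 72) is a root, so the roots are irrational. The cubic discriminant is Δ = -307024 < 0, so there is one real root and a complex-conjugate pair. p(-2) = -2 and p(-1) = 40 have opposite signs, so a root lies in (-2, -1); Newton's method refines it to λ ≈ -1.9589. Dividing out (λ - (-1.9589)) leaves approximately λ^2 - 3.9589λ + 36.7551. For λ^2 - 3.9589λ + 36.7551 the discriminant is -131.3476. It is negative, so the remaining roots are the complex-conjugate pair λ ≈ 1.9795 ± 5.7303i. Their product equals the constant term, so |λ|^2 ≈ 36.7551 and |λ| ≈ 6.0626.
Thus the eigenvalues (to 4 decimals) are -1.9589 (modulus 1.9589); 1.9795 ± 5.7303i (modulus 6.0626). The spectral radius is the largest modulus: r(A) ≈ 6.0626. (Cross-check: r(A) ≤ ||A||_2 ≈ 9.0423; equality holds whenever A is normal, though it can also hold for some non-normal A.)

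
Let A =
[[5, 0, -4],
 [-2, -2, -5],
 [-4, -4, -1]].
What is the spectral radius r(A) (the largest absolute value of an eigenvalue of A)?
r(A) ≈ 7.1109

The eigenvalues of A are the roots of its characteristic polynomial. With M = A (coefficients from the trace, the sum of principal 2x2 minors, and det A):
  p(λ) = det(λ I - M) = λ^3 - 2λ^2 - 49λ + 90.
No integer candidate from the rational root theorem (±divisors of 90) is a root, so the roots are irrational. The cubic discriminant is Δ = 423140 > 0, so there are three distinct real roots. p(-7) = -8 and p(-6) = 96 have opposite signs, so a root lies in (-7, -6); Newton's method refines it to λ ≈ -6.9358. p(1) = 40 and p(2) = -8 have opposite signs, so a root lies in (1, 2); Newton's method refines it to λ ≈ 1.8248. p(7) = -8 and p(8) = 82 have opposite signs, so a root lies in (7, 8); Newton's method refines it to λ ≈ 7.1109. Check (Vieta): the three roots sum to 2, matching tr M = 2.
Thus the eigenvalues (to 4 decimals) are -6.9358 (modulus 6.9358); 1.8248 (modulus 1.8248); 7.1109 (modulus 7.1109). The spectral radius is the largest modulus: r(A) ≈ 7.1109. (Cross-check: r(A) ≤ ||A||_2 ≈ 7.5056; equality holds whenever A is normal, though it can also hold for some non-normal A.)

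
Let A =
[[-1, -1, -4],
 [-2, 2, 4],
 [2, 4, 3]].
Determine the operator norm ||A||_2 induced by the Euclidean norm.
||A||_2 ≈ 7.5768 (= sqrt(largest eigenvalue of A^T A))

||A||_2 = sigma_max(A) = sqrt(lambda_max(A^T A)). Form the symmetric matrix M = A^T A =
[[9, 5, 2],
 [5, 21, 24],
 [2, 24, 41]].
Its characteristic polynomial (trace, sum of principal 2x2 minors, determinant of M give the coefficients) is
  p(λ) = det(λ I - M) = λ^3 - 71λ^2 + 814λ - 1936.
No integer candidate from the rational root theorem (±divisors of 1936) is a root, so the roots are irrational. The cubic discriminant is Δ = 323877796 > 0, so there are three distinct real roots. p(3) = -106 and p(4) = 248 have opposite signs, so a root lies in (3, 4); Newton's method refines it to λ ≈ 3.2659. p(10) = 104 and p(11) = -242 have opposite signs, so a root lies in (10, 11); Newton's method refines it to λ ≈ 10.3258. p(57) = -1024 and p(58) = 1544 have opposite signs, so a root lies in (57, 58); Newton's method refines it to λ ≈ 57.4083. Check (Vieta): the three roots sum to 71, matching tr M = 71.
So the eigenvalues of A^T A are ≈ 3.2659, 10.3258, 57.4083 (all ≥ 0, as they must be for A^T A). The largest is λ_max ≈ 57.4083, hence ||A||_2 = sqrt(λ_max) ≈ 7.5768.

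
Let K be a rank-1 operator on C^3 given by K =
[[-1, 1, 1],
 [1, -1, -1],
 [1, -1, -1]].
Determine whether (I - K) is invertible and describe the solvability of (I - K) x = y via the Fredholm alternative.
(I - K) is invertible (det(I - K) = 4 ≠ 0), so for every y in C^3 the equation (I - K) x = y has a unique solution.

K has rank 1, so it is an outer product K = u v^T: every row of K is a multiple of one row vector. Reading off the entries, u = (1, -1, -1) and v = (-1, 1, 1) (row i of K equals u_i·v^T). A rank-one matrix u v^T satisfies K u = u (v·u) and kills the (2)-dimensional subspace v^⊥, so its characteristic polynomial is lambda^2 (lambda - v·u) with v·u = tr K = -3. Hence the eigenvalues of I - K are 1 (multiplicity 2) and 1 - (-3) = 4, so det(I - K) = 4. (Direct check: I - K =
[[2, -1, -1],
 [-1, 2, 1],
 [-1, 1, 2]]
has determinant 4.) The finite-dimensional Fredholm alternative says: either (I - K) is invertible, or ker(I - K) ≠ {0} and then range(I - K) = ker((I - K)^*)^⊥, with dim ker(I - K) = dim ker((I - K)^*). Since det(I - K) ≠ 0, 1 is not an eigenvalue of K and ker(I - K) = {0}, so we are in the first case: for every y there is a unique x = (I - K)^(-1) y. Explicitly, by the Sherman–Morrison formula, (I - u v^T)^(-1) = I + u v^T/(1 - v·u), i.e. (I - K)^(-1) = I + K/(4).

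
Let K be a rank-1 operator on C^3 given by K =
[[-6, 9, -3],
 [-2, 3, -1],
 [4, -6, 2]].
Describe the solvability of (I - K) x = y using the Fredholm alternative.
(I - K) is invertible (det(I - K) = 2 ≠ 0), so for every y in C^3 the equation (I - K) x = y has a unique solution.

K has rank 1, so it is an outer product K = u v^T: every row of K is a multiple of one row vector. Reading off the entries, u = (-3, -1, 2) and v = (2, -3, 1) (row i of K equals u_i·v^T). A rank-one matrix u v^T satisfies K u = u (v·u) and kills the (2)-dimensional subspace v^⊥, so its characteristic polynomial is lambda^2 (lambda - v·u) with v·u = tr K = -1. Hence the eigenvalues of I - K are 1 (multiplicity 2) and 1 - (-1) = 2, so det(I - K) = 2. (Direct check: I - K =
[[7, -9, 3],
 [2, -2, 1],
 [-4, 6, -1]]
has determinant 2.) The finite-dimensional Fredholm alternative says: either (I - K) is invertible, or ker(I - K) ≠ {0} and then range(I - K) = ker((I - K)^*)^⊥, with dim ker(I - K) = dim ker((I - K)^*). Since det(I - K) ≠ 0, 1 is not an eigenvalue of K and ker(I - K) = {0}, so we are in the first case: for every y there is a unique x = (I - K)^(-1) y. Explicitly, by the Sherman–Morrison formula, (I - u v^T)^(-1) = I + u v^T/(1 - v·u), i.e. (I - K)^(-1) = I + K/(2).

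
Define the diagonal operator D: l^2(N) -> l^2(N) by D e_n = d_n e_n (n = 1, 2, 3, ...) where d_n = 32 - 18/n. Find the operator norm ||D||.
||D|| = 32

For a diagonal operator on l^2 with entries d_n, ||D|| = sup_n |d_n|. Here d_1 = 14, d_2 = 23, ..., and d_n = 32 - 18/n increases monotonically toward 32. All terms lie in [14, 32), so |d_n| = d_n and the supremum is the limit 32, which is not attained by any individual d_n. Hence ||D|| = 32.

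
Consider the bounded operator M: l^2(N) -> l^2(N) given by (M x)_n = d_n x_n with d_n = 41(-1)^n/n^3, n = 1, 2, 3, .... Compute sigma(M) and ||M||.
sigma(M) = {41(-1)^n/n^3 : n ≥ 1} ∪ {0}; ||M|| = 41

A bounded diagonal operator on l^2 with diagonal entries d_n has spectrum equal to the closure of {d_n : n ≥ 1}: every d_n is an eigenvalue (with eigenvector e_n), so {d_n} ⊂ sigma(M); the spectrum is closed, so its closure is too; and for lambda not in the closure, (M - lambda I) has bounded inverse (the diagonal entries 1/(d_n - lambda) are bounded). For our sequence d_n = 41(-1)^n/n^3, n = 1, 2, 3, ...:
  - {d_n} = {41(-1)^n/n^3 : n ≥ 1}; the only limit point is 0
  - closure = {41(-1)^n/n^3 : n ≥ 1} ∪ {0}
For the norm: a diagonal operator has ||M|| = sup_n |d_n|. Here |d_n| = 41/n^3 is decreasing, so sup_n |d_n| = |d_1| = 41. So ||M|| = 41.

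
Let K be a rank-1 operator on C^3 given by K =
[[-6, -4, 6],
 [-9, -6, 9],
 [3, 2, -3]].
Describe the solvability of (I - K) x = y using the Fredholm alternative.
(I - K) is invertible (det(I - K) = 16 ≠ 0), so for every y in C^3 the equation (I - K) x = y has a unique solution.

K has rank 1, so it is an outer product K = u v^T: every row of K is a multiple of one row vector. Reading off the entries, u = (-2, -3, 1) and v = (3, 2, -3) (row i of K equals u_i·v^T). A rank-one matrix u v^T satisfies K u = u (v·u) and kills the (2)-dimensional subspace v^⊥, so its characteristic polynomial is lambda^2 (lambda - v·u) with v·u = tr K = -15. Hence the eigenvalues of I - K are 1 (multiplicity 2) and 1 - (-15) = 16, so det(I - K) = 16. (Direct check: I - K =
[[7, 4, -6],
 [9, 7, -9],
 [-3, -2, 4]]
has determinant 16.) The finite-dimensional Fredholm alternative says: either (I - K) is invertible, or ker(I - K) ≠ {0} and then range(I - K) = ker((I - K)^*)^⊥, with dim ker(I - K) = dim ker((I - K)^*). Since det(I - K) ≠ 0, 1 is not an eigenvalue of K and ker(I - K) = {0}, so we are in the first case: for every y there is a unique x = (I - K)^(-1) y. Explicitly, by the Sherman–Morrison formula, (I - u v^T)^(-1) = I + u v^T/(1 - v·u), i.e. (I - K)^(-1) = I + K/(16).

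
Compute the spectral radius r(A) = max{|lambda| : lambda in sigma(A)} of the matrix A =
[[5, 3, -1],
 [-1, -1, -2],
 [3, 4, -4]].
r(A) ≈ 3.8734

The eigenvalues of A are the roots of its characteristic polynomial. With M = A (coefficients from the trace, the sum of principal 2x2 minors, and det A):
  p(λ) = det(λ I - M) = λ^3 - 7λ - 31.
No integer candidate from the rational root theorem (±divisors of 31) is a root, so the roots are irrational. The cubic discriminant is Δ = -24575 < 0, so there is one real root and a complex-conjugate pair. p(3) = -25 and p(4) = 5 have opposite signs, so a root lies in (3, 4); Newton's method refines it to λ ≈ 3.8734. Dividing out (λ - (3.8734)) leaves approximately λ^2 + 3.8734λ + 8.0033. For λ^2 + 3.8734λ + 8.0033 the discriminant is -17.0099. It is negative, so the remaining roots are the complex-conjugate pair λ ≈ -1.9367 ± 2.0622i. Their product equals the constant term, so |λ|^2 ≈ 8.0033 and |λ| ≈ 2.829.
Thus the eigenvalues (to 4 decimals) are 3.8734 (modulus 3.8734); -1.9367 ± 2.0622i (modulus 2.829). The spectral radius is the largest modulus: r(A) ≈ 3.8734. (Cross-check: r(A) ≤ ||A||_2 ≈ 8.3257; equality holds whenever A is normal, though it can also hold for some non-normal A.)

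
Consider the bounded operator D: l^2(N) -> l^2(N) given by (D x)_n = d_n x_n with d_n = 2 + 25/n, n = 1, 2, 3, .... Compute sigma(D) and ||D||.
sigma(D) = {2 + 25/n : n ≥ 1} ∪ {2}; ||D|| = 27

A bounded diagonal operator on l^2 with diagonal entries d_n has spectrum equal to the closure of {d_n : n ≥ 1}: every d_n is an eigenvalue (with eigenvector e_n), so {d_n} ⊂ sigma(D); the spectrum is closed, so its closure is too; and for lambda not in the closure, (D - lambda I) has bounded inverse (the diagonal entries 1/(d_n - lambda) are bounded). For our sequence d_n = 2 + 25/n, n = 1, 2, 3, ...:
  - {d_n} = {2 + 25/n : n ≥ 1}; the only limit point is 2
  - closure = {2 + 25/n : n ≥ 1} ∪ {2}
For the norm: a diagonal operator has ||D|| = sup_n |d_n|. Here d_n = 2 + 25/n is positive and decreasing, so sup_n |d_n| = d_1 = 2 + 25 = 27. So ||D|| = 27.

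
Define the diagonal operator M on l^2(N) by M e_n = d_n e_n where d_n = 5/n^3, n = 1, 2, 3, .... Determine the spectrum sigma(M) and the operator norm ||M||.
sigma(M) = {5/n^3 : n ≥ 1} ∪ {0}; ||M|| = 5

A bounded diagonal operator on l^2 with diagonal entries d_n has spectrum equal to the closure of {d_n : n ≥ 1}: every d_n is an eigenvalue (with eigenvector e_n), so {d_n} ⊂ sigma(M); the spectrum is closed, so its closure is too; and for lambda not in the closure, (M - lambda I) has bounded inverse (the diagonal entries 1/(d_n - lambda) are bounded). For our sequence d_n = 5/n^3, n = 1, 2, 3, ...:
  - {d_n} = {5/n^3 : n ≥ 1}; the only limit point is 0
  - closure = {5/n^3 : n ≥ 1} ∪ {0}
For the norm: a diagonal operator has ||M|| = sup_n |d_n|. Here d_n = 5/n^3 is positive and decreasing, so sup_n |d_n| = d_1 = 5. So ||M|| = 5.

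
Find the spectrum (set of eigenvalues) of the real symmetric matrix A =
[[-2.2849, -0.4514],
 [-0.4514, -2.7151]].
sigma(A) ≈ {-3, -2}

A is real symmetric, so its spectrum consists of real eigenvalues. Expanding the characteristic polynomial of the displayed matrix gives
  det(λ I - A) = p(λ) = λ^2 + (5)λ + (6).
Solving p(λ) = 0 yields eigenvalues ≈ -3, -2. (A is shown rounded to 4 decimals, so these recover the underlying integer eigenvalues to within that precision.)
Verification: the trace of A = -5 equals the sum of eigenvalues -5, and det(A) ≈ 6.0000 matches the eigenvalue product 6.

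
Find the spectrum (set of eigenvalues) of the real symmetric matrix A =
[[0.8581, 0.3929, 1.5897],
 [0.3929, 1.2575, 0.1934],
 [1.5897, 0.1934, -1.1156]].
sigma(A) ≈ {-2, 1, 2}

A is real symmetric, so its spectrum consists of real eigenvalues. Expanding the characteristic polynomial of the displayed matrix gives
  det(λ I - A) = p(λ) = λ^3 + (-1)λ^2 + (-4)λ + (4).
Solving p(λ) = 0 yields eigenvalues ≈ -2, 1, 2. (A is shown rounded to 4 decimals, so these recover the underlying integer eigenvalues to within that precision.)
Verification: the trace of A = 1 equals the sum of eigenvalues 1, and det(A) ≈ -4.0000 matches the eigenvalue product -4.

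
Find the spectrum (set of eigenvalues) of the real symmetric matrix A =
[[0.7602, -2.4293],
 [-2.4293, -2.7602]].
sigma(A) ≈ {-4, 2}

A is real symmetric, so its spectrum consists of real eigenvalues. Expanding the characteristic polynomial of the displayed matrix gives
  det(λ I - A) = p(λ) = λ^2 + (2)λ + (-8).
Solving p(λ) = 0 yields eigenvalues ≈ -4, 2. (A is shown rounded to 4 decimals, so these recover the underlying integer eigenvalues to within that precision.)
Verification: the trace of A = -2 equals the sum of eigenvalues -2, and det(A) ≈ -7.9998 matches the eigenvalue product -8.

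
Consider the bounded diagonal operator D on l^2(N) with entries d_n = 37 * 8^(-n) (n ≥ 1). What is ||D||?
||D|| = 37/8 (attained at n = 1)

For D diagonal, ||D|| = sup_n |d_n|. The sequence d_n = 37 * 8^(-n) is positive and strictly decreasing (ratio 8^(-1) < 1), so the supremum is d_1 = 37/8. Hence ||D|| = 37/8.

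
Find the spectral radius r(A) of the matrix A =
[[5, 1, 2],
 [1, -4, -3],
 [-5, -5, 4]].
r(A) ≈ 5.9506

The eigenvalues of A are the roots of its characteristic polynomial. With M = A (coefficients from the trace, the sum of principal 2x2 minors, and det A):
  p(λ) = det(λ I - M) = λ^3 - 5λ^2 - 22λ + 194.
No integer candidate from the rational root theorem (±divisors of 194) is a root, so the roots are irrational. The cubic discriminant is Δ = -480360 < 0, so there is one real root and a complex-conjugate pair. p(-6) = -70 and p(-5) = 54 have opposite signs, so a root lies in (-6, -5); Newton's method refines it to λ ≈ -5.4787. Dividing out (λ - (-5.4787)) leaves approximately λ^2 - 10.4787λ + 35.4098. For λ^2 - 10.4787λ + 35.4098 the discriminant is -31.8359. It is negative, so the remaining roots are the complex-conjugate pair λ ≈ 5.2394 ± 2.8212i. Their product equals the constant term, so |λ|^2 ≈ 35.4098 and |λ| ≈ 5.9506.
Thus the eigenvalues (to 4 decimals) are -5.4787 (modulus 5.4787); 5.2394 ± 2.8212i (modulus 5.9506). The spectral radius is the largest modulus: r(A) ≈ 5.9506. (Cross-check: r(A) ≤ ||A||_2 ≈ 8.7687; equality holds whenever A is normal, though it can also hold for some non-normal A.)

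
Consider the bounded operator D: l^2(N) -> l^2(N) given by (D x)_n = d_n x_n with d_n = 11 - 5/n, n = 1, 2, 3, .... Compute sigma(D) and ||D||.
sigma(D) = {11 - 5/n : n ≥ 1} ∪ {11}; ||D|| = 11

A bounded diagonal operator on l^2 with diagonal entries d_n has spectrum equal to the closure of {d_n : n ≥ 1}: every d_n is an eigenvalue (with eigenvector e_n), so {d_n} ⊂ sigma(D); the spectrum is closed, so its closure is too; and for lambda not in the closure, (D - lambda I) has bounded inverse (the diagonal entries 1/(d_n - lambda) are bounded). For our sequence d_n = 11 - 5/n, n = 1, 2, 3, ...:
  - {d_n} = {11 - 5/n : n ≥ 1}; the only limit point is 11
  - closure = {11 - 5/n : n ≥ 1} ∪ {11}
For the norm: a diagonal operator has ||D|| = sup_n |d_n|. Here d_n = 11 - 5/n increases monotonically from d_1 = 6 toward 11, with all terms in [6, 11); so sup_n |d_n| = 11 (the supremum is the limit, not attained). So ||D|| = 11.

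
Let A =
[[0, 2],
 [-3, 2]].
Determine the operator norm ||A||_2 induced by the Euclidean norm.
||A||_2 = sqrt((17 + sqrt(145))/2) ≈ 3.8106 (= sqrt(largest eigenvalue of A^T A))

||A||_2 = sigma_max(A) = sqrt(lambda_max(A^T A)). Form the symmetric matrix M = A^T A =
[[9, -6],
 [-6, 8]].
Its characteristic polynomial (trace, determinant of M give the coefficients) is
  p(λ) = det(λ I - M) = λ^2 - 17λ + 36.
For λ^2 - 17λ + 36 the discriminant is 145. It is nonnegative but not a perfect square, so the roots are real and irrational: λ = (17 ± sqrt(145))/2 ≈ 14.5208, 2.4792.
So the eigenvalues of A^T A are ≈ 2.4792, 14.5208 (all ≥ 0, as they must be for A^T A). The largest is λ_max = (17 + sqrt(145))/2 ≈ 14.5208, hence ||A||_2 = sqrt(λ_max) = sqrt((17 + sqrt(145))/2) ≈ 3.8106.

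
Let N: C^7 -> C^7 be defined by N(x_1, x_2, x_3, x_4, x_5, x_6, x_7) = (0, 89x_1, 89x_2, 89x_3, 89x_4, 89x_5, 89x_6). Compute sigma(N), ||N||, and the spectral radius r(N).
sigma(N) = {0}; ||N|| = 89; r(N) = 0. (N is nilpotent with N^7 = 0.)

On C^7, N is a strictly lower-triangular matrix with 89 on the subdiagonal and zeros elsewhere, so its characteristic polynomial is lambda^7 and every eigenvalue is 0: sigma(N) = {0}. For the operator norm, N e_i = 89e_{i+1} for i = 1, ..., 6 and N e_7 = 0, so the singular values of N are 89 (with multiplicity 6) and 0; hence ||N|| = 89. The spectral radius r(N) = max|lambda| = 0. Note ||N|| > r(N) — characteristic of non-normal nilpotent operators. Indeed N^7 = 0.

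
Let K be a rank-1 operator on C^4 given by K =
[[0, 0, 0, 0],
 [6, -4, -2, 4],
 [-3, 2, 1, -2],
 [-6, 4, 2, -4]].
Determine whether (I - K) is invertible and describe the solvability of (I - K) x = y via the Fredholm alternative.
(I - K) is invertible (det(I - K) = 8 ≠ 0), so for every y in C^4 the equation (I - K) x = y has a unique solution.

K has rank 1, so it is an outer product K = u v^T: every row of K is a multiple of one row vector. Reading off the entries, u = (0, -2, 1, 2) and v = (-3, 2, 1, -2) (row i of K equals u_i·v^T). A rank-one matrix u v^T satisfies K u = u (v·u) and kills the (3)-dimensional subspace v^⊥, so its characteristic polynomial is lambda^3 (lambda - v·u) with v·u = tr K = -7. Hence the eigenvalues of I - K are 1 (multiplicity 3) and 1 - (-7) = 8, so det(I - K) = 8. (Direct check: I - K =
[[1, 0, 0, 0],
 [-6, 5, 2, -4],
 [3, -2, 0, 2],
 [6, -4, -2, 5]]
has determinant 8.) The finite-dimensional Fredholm alternative says: either (I - K) is invertible, or ker(I - K) ≠ {0} and then range(I - K) = ker((I - K)^*)^⊥, with dim ker(I - K) = dim ker((I - K)^*). Since det(I - K) ≠ 0, 1 is not an eigenvalue of K and ker(I - K) = {0}, so we are in the first case: for every y there is a unique x = (I - K)^(-1) y. Explicitly, by the Sherman–Morrison formula, (I - u v^T)^(-1) = I + u v^T/(1 - v·u), i.e. (I - K)^(-1) = I + K/(8).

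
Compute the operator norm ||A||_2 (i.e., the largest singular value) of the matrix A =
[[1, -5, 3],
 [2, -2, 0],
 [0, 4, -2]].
||A||_2 ≈ 7.6586 (= sqrt(largest eigenvalue of A^T A))

||A||_2 = sigma_max(A) = sqrt(lambda_max(A^T A)). Form the symmetric matrix M = A^T A =
[[5, -9, 3],
 [-9, 45, -23],
 [3, -23, 13]].
Its characteristic polynomial (trace, sum of principal 2x2 minors, determinant of M give the coefficients) is
  p(λ) = det(λ I - M) = λ^3 - 63λ^2 + 256λ - 64.
No integer candidate from the rational root theorem (±divisors of 64) is a root, so the roots are irrational. The cubic discriminant is Δ = 147460352 > 0, so there are three distinct real roots. p(0) = -64 and p(1) = 130 have opposite signs, so a root lies in (0, 1); Newton's method refines it to λ ≈ 0.2675. p(4) = 16 and p(5) = -234 have opposite signs, so a root lies in (4, 5); Newton's method refines it to λ ≈ 4.0784. p(58) = -2036 and p(59) = 1116 have opposite signs, so a root lies in (58, 59); Newton's method refines it to λ ≈ 58.654. Check (Vieta): the three roots sum to 63, matching tr M = 63.
So the eigenvalues of A^T A are ≈ 0.2675, 4.0784, 58.654 (all ≥ 0, as they must be for A^T A). The largest is λ_max ≈ 58.654, hence ||A||_2 = sqrt(λ_max) ≈ 7.6586.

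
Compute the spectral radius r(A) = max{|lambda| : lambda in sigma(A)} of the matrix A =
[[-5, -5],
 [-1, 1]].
r(A) = (4 + sqrt(56))/2 ≈ 5.7417

The eigenvalues of A are the roots of its characteristic polynomial. With M = A (coefficients from the trace and determinant):
  p(λ) = det(λ I - M) = λ^2 + 4λ - 10.
For λ^2 + 4λ - 10 the discriminant is 56. It is nonnegative but not a perfect square, so the roots are real and irrational: λ = (-4 ± sqrt(56))/2 ≈ 1.7417, -5.7417.
Thus the eigenvalues (to 4 decimals) are 1.7417 (modulus 1.7417); -5.7417 (modulus 5.7417). The spectral radius is the largest modulus: r(A) = (4 + sqrt(56))/2 ≈ 5.7417. (Cross-check: r(A) ≤ ||A||_2 ≈ 7.0711; equality holds whenever A is normal, though it can also hold for some non-normal A.)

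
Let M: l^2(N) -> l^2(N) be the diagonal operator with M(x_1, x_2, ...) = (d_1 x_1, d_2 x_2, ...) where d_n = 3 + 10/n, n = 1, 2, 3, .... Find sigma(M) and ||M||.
sigma(M) = {3 + 10/n : n ≥ 1} ∪ {3}; ||M|| = 13

A bounded diagonal operator on l^2 with diagonal entries d_n has spectrum equal to the closure of {d_n : n ≥ 1}: every d_n is an eigenvalue (with eigenvector e_n), so {d_n} ⊂ sigma(M); the spectrum is closed, so its closure is too; and for lambda not in the closure, (M - lambda I) has bounded inverse (the diagonal entries 1/(d_n - lambda) are bounded). For our sequence d_n = 3 + 10/n, n = 1, 2, 3, ...:
  - {d_n} = {3 + 10/n : n ≥ 1}; the only limit point is 3
  - closure = {3 + 10/n : n ≥ 1} ∪ {3}
For the norm: a diagonal operator has ||M|| = sup_n |d_n|. Here d_n = 3 + 10/n is positive and decreasing, so sup_n |d_n| = d_1 = 3 + 10 = 13. So ||M|| = 13.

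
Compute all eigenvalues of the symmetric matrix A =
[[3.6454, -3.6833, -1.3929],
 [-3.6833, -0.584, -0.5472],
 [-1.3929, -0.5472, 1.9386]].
sigma(A) ≈ {-3, 2, 6}

A is real symmetric, so its spectrum consists of real eigenvalues. Expanding the characteristic polynomial of the displayed matrix gives
  det(λ I - A) = p(λ) = λ^3 + (-5)λ^2 + (-12)λ + (36).
Solving p(λ) = 0 yields eigenvalues ≈ -3, 2, 6. (A is shown rounded to 4 decimals, so these recover the underlying integer eigenvalues to within that precision.)
Verification: the trace of A = 5 equals the sum of eigenvalues 5, and det(A) ≈ -36.0008 matches the eigenvalue product -36.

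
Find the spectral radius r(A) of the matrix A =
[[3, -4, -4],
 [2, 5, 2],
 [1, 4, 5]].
r(A) ≈ 6.1942

The eigenvalues of A are the roots of its characteristic polynomial. With M = A (coefficients from the trace, the sum of principal 2x2 minors, and det A):
  p(λ) = det(λ I - M) = λ^3 - 13λ^2 + 59λ - 71.
No integer candidate from the rational root theorem (±divisors of 71) is a root, so the roots are irrational. The cubic discriminant is Δ = -13056 < 0, so there is one real root and a complex-conjugate pair. p(1) = -24 and p(2) = 3 have opposite signs, so a root lies in (1, 2); Newton's method refines it to λ ≈ 1.8505. Dividing out (λ - (1.8505)) leaves approximately λ^2 - 11.1495λ + 38.3677. For λ^2 - 11.1495λ + 38.3677 the discriminant is -29.1598. It is negative, so the remaining roots are the complex-conjugate pair λ ≈ 5.5747 ± 2.7i. Their product equals the constant term, so |λ|^2 ≈ 38.3677 and |λ| ≈ 6.1942.
Thus the eigenvalues (to 4 decimals) are 1.8505 (modulus 1.8505); 5.5747 ± 2.7i (modulus 6.1942). The spectral radius is the largest modulus: r(A) ≈ 6.1942. (Cross-check: r(A) ≤ ||A||_2 ≈ 9.8688; equality holds whenever A is normal, though it can also hold for some non-normal A.)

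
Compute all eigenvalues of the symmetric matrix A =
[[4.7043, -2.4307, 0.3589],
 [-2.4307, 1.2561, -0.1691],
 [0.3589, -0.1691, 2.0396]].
sigma(A) ≈ {0, 2, 6}

A is real symmetric, so its spectrum consists of real eigenvalues. Expanding the characteristic polynomial of the displayed matrix gives
  det(λ I - A) = p(λ) = λ^3 + (-8)λ^2 + (12)λ + (0).
Solving p(λ) = 0 yields eigenvalues ≈ 0, 2, 6. (A is shown rounded to 4 decimals, so these recover the underlying integer eigenvalues to within that precision.)
Verification: the trace of A = 8 equals the sum of eigenvalues 8, and det(A) ≈ 0.0003 matches the eigenvalue product 0.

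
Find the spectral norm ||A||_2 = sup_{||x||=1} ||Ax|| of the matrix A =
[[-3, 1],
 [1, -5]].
||A||_2 = sqrt((36 + sqrt(512))/2) ≈ 5.4142 (= sqrt(largest eigenvalue of A^T A))

||A||_2 = sigma_max(A) = sqrt(lambda_max(A^T A)). Form the symmetric matrix M = A^T A =
[[10, -8],
 [-8, 26]].
Its characteristic polynomial (trace, determinant of M give the coefficients) is
  p(λ) = det(λ I - M) = λ^2 - 36λ + 196.
For λ^2 - 36λ + 196 the discriminant is 512. It is nonnegative but not a perfect square, so the roots are real and irrational: λ = (36 ± sqrt(512))/2 ≈ 29.3137, 6.6863.
So the eigenvalues of A^T A are ≈ 6.6863, 29.3137 (all ≥ 0, as they must be for A^T A). The largest is λ_max = (36 + sqrt(512))/2 ≈ 29.3137, hence ||A||_2 = sqrt(λ_max) = sqrt((36 + sqrt(512))/2) ≈ 5.4142.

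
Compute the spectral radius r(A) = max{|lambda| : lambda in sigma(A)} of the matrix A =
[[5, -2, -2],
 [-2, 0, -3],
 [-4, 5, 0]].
r(A) ≈ 6.3085

The eigenvalues of A are the roots of its characteristic polynomial. With M = A (coefficients from the trace, the sum of principal 2x2 minors, and det A):
  p(λ) = det(λ I - M) = λ^3 - 5λ^2 + 3λ - 71.
No integer candidate from the rational root theorem (±divisors of 71) is a root, so the roots are irrational. The cubic discriminant is Δ = -152320 < 0, so there is one real root and a complex-conjugate pair. p(6) = -17 and p(7) = 48 have opposite signs, so a root lies in (6, 7); Newton's method refines it to λ ≈ 6.3085. Dividing out (λ - (6.3085)) leaves approximately λ^2 + 1.3085λ + 11.2547. For λ^2 + 1.3085λ + 11.2547 the discriminant is -43.3065. It is negative, so the remaining roots are the complex-conjugate pair λ ≈ -0.6542 ± 3.2904i. Their product equals the constant term, so |λ|^2 ≈ 11.2547 and |λ| ≈ 3.3548.
Thus the eigenvalues (to 4 decimals) are 6.3085 (modulus 6.3085); -0.6542 ± 3.2904i (modulus 3.3548). The spectral radius is the largest modulus: r(A) ≈ 6.3085. (Cross-check: r(A) ≤ ||A||_2 ≈ 8.2834; equality holds whenever A is normal, though it can also hold for some non-normal A.)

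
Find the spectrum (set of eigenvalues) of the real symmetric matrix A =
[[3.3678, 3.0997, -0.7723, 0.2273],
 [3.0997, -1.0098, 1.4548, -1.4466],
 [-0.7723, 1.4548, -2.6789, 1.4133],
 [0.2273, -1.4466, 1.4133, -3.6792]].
sigma(A) ≈ {-6, -2, -1, 5}

A is real symmetric, so its spectrum consists of real eigenvalues. Expanding the characteristic polynomial of the displayed matrix gives
  det(λ I - A) = p(λ) = λ^4 + (4)λ^3 + (-25)λ^2 + (-88)λ + (-59.9984).
Solving p(λ) = 0 yields eigenvalues ≈ -6, -2, -1, 5. (A is shown rounded to 4 decimals, so these recover the underlying integer eigenvalues to within that precision.)
Verification: the trace of A = -4 equals the sum of eigenvalues -4, and det(A) ≈ -59.9984 matches the eigenvalue product -60.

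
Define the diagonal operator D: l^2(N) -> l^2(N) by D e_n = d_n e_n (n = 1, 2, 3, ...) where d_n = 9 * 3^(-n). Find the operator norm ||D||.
||D|| = 3 (attained at n = 1)

For D diagonal, ||D|| = sup_n |d_n|. The sequence d_n = 9 * 3^(-n) is positive and strictly decreasing (ratio 3^(-1) < 1), so the supremum is d_1 = 9/3 = 3. Hence ||D|| = 3.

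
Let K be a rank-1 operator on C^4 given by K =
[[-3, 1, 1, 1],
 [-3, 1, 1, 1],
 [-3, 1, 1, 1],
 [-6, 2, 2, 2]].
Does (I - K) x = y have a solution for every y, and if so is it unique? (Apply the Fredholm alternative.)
(I - K) is singular (det(I - K) = 0, i.e. 1 ∈ sigma(K)). (I - K) x = y is solvable iff y ⊥ ker((I - K)^*) = span{(-3, 1, 1, 1)}, i.e. iff -3y_1 + y_2 + y_3 + y_4 = 0. When solvable, the solutions are x = y + c·(1, 1, 1, 2), c arbitrary (ker(I - K) = span{(1, 1, 1, 2)}, dimension 1).

K has rank 1, so it is an outer product K = u v^T: every row of K is a multiple of one row vector. Reading off the entries, u = (1, 1, 1, 2) and v = (-3, 1, 1, 1) (row i of K equals u_i·v^T). A rank-one matrix u v^T satisfies K u = u (v·u) and kills the (3)-dimensional subspace v^⊥, so its characteristic polynomial is lambda^3 (lambda - v·u) with v·u = tr K = 1. Hence the eigenvalues of I - K are 1 (multiplicity 3) and 1 - (1) = 0, so det(I - K) = 0. (Direct check: I - K =
[[4, -1, -1, -1],
 [3, 0, -1, -1],
 [3, -1, 0, -1],
 [6, -2, -2, -1]]
has determinant 0.) So 1 is an eigenvalue of K and (I - K) is not invertible. The finite-dimensional Fredholm alternative says: either (I - K) is invertible, or ker(I - K) ≠ {0} and then range(I - K) = ker((I - K)^*)^⊥, with dim ker(I - K) = dim ker((I - K)^*). We are in the second case, so we need both kernels. Kernel of I - K: (I - K) u = u - u (v·u) = u - u = 0, so ker(I - K) = span{u} = span{(1, 1, 1, 2)} (it is exactly 1-dimensional because rank(I - K) = 3). Kernel of the adjoint: K is real, so (I - K)^* = I - K^T = I - v u^T, and (I - v u^T) v = v - v (u·v) = 0; hence ker((I - K)^*) = span{v} = span{(-3, 1, 1, 1)}. Therefore (I - K) x = y is solvable iff <y, v> = 0, i.e. iff -3y_1 + y_2 + y_3 + y_4 = 0. When this holds, K y = u (v·y) = 0, so (I - K) y = y and x = y is a particular solution; the full solution set is the line x = y + c·u = y + c·(1, 1, 1, 2), c ∈ C.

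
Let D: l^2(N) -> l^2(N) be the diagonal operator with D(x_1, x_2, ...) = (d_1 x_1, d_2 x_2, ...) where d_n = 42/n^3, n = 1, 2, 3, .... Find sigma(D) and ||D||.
sigma(D) = {42/n^3 : n ≥ 1} ∪ {0}; ||D|| = 42

A bounded diagonal operator on l^2 with diagonal entries d_n has spectrum equal to the closure of {d_n : n ≥ 1}: every d_n is an eigenvalue (with eigenvector e_n), so {d_n} ⊂ sigma(D); the spectrum is closed, so its closure is too; and for lambda not in the closure, (D - lambda I) has bounded inverse (the diagonal entries 1/(d_n - lambda) are bounded). For our sequence d_n = 42/n^3, n = 1, 2, 3, ...:
  - {d_n} = {42/n^3 : n ≥ 1}; the only limit point is 0
  - closure = {42/n^3 : n ≥ 1} ∪ {0}
For the norm: a diagonal operator has ||D|| = sup_n |d_n|. Here d_n = 42/n^3 is positive and decreasing, so sup_n |d_n| = d_1 = 42. So ||D|| = 42.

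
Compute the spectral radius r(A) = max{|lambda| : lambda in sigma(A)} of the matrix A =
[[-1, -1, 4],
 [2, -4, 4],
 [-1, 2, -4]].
r(A) = (6 + sqrt(20))/2 ≈ 5.2361

The eigenvalues of A are the roots of its characteristic polynomial. With M = A (coefficients from the trace, the sum of principal 2x2 minors, and det A):
  p(λ) = det(λ I - M) = λ^3 + 9λ^2 + 22λ + 12.
By the rational root theorem any rational root is an integer divisor of 12. Testing λ = -3: p(-3) = -27 + 81 - 66 + 12 = 0, so λ = -3 is a root. Dividing out (λ + 3) leaves p(λ) = (λ + 3)(λ^2 + 6λ + 4). For λ^2 + 6λ + 4 the discriminant is 20. It is nonnegative but not a perfect square, so the roots are real and irrational: λ = (-6 ± sqrt(20))/2 ≈ -0.7639, -5.2361.
Thus the eigenvalues (to 4 decimals) are -0.7639 (modulus 0.7639); -5.2361 (modulus 5.2361); -3 (modulus 3). The spectral radius is the largest modulus: r(A) = (6 + sqrt(20))/2 ≈ 5.2361. (Cross-check: r(A) ≤ ||A||_2 ≈ 8.2314; equality holds whenever A is normal, though it can also hold for some non-normal A.)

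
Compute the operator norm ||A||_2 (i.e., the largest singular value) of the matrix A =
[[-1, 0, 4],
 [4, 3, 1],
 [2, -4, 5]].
||A||_2 ≈ 7.3371 (= sqrt(largest eigenvalue of A^T A))

||A||_2 = sigma_max(A) = sqrt(lambda_max(A^T A)). Form the symmetric matrix M = A^T A =
[[21, 4, 10],
 [4, 25, -17],
 [10, -17, 42]].
Its characteristic polynomial (trace, sum of principal 2x2 minors, determinant of M give the coefficients) is
  p(λ) = det(λ I - M) = λ^3 - 88λ^2 + 2052λ - 11449.
No integer candidate from the rational root theorem (±divisors of 11449) is a root, so the roots are irrational. The cubic discriminant is Δ = 511855637 > 0, so there are three distinct real roots. p(8) = -153 and p(9) = 620 have opposite signs, so a root lies in (8, 9); Newton's method refines it to λ ≈ 8.1856. p(25) = 476 and p(26) = -9 have opposite signs, so a root lies in (25, 26); Newton's method refines it to λ ≈ 25.9818. p(53) = -1008 and p(54) = 215 have opposite signs, so a root lies in (53, 54); Newton's method refines it to λ ≈ 53.8325. Check (Vieta): the three roots sum to 88, matching tr M = 88.
So the eigenvalues of A^T A are ≈ 8.1856, 25.9818, 53.8325 (all ≥ 0, as they must be for A^T A). The largest is λ_max ≈ 53.8325, hence ||A||_2 = sqrt(λ_max) ≈ 7.3371.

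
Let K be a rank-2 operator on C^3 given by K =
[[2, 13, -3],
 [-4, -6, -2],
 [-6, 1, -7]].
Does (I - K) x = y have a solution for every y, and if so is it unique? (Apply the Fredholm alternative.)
(I - K) is invertible (det(I - K) = 64 ≠ 0), so for every y in C^3 the equation (I - K) x = y has a unique solution.

K has rank 2 and factors as K = U V^T = u1 v1^T + u2 v2^T with u1 = (-2, 0, -2), v1 = (2, -2, 3), u2 = (3, -2, -1), v2 = (2, 3, 1) (multiplying out reproduces the displayed K). The nonzero eigenvalues of U V^T coincide with those of the 2 x 2 matrix G = V^T U = [[v1·u1, v1·u2], [v2·u1, v2·u2]] = [[-10, 7], [-6, -1]], and by the Sylvester determinant identity det(I_3 - U V^T) = det(I_2 - V^T U) = det([[11, -7], [6, 2]]) = (11)(2) - (-7)(6) = 64. (Direct check: I - K =
[[-1, -13, 3],
 [4, 7, 2],
 [6, -1, 8]]
has determinant 64.) The finite-dimensional Fredholm alternative says: either (I - K) is invertible, or ker(I - K) ≠ {0} and then range(I - K) = ker((I - K)^*)^⊥, with dim ker(I - K) = dim ker((I - K)^*). Since det(I - K) ≠ 0, 1 is not an eigenvalue of K and ker(I - K) = {0}, so we are in the first case: for every y there is a unique x = (I - K)^(-1) y. (Explicitly, by the Woodbury identity, (I - U V^T)^(-1) = I + U (I_2 - G)^(-1) V^T.)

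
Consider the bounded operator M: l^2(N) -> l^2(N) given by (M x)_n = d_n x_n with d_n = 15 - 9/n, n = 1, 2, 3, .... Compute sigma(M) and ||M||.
sigma(M) = {15 - 9/n : n ≥ 1} ∪ {15}; ||M|| = 15

A bounded diagonal operator on l^2 with diagonal entries d_n has spectrum equal to the closure of {d_n : n ≥ 1}: every d_n is an eigenvalue (with eigenvector e_n), so {d_n} ⊂ sigma(M); the spectrum is closed, so its closure is too; and for lambda not in the closure, (M - lambda I) has bounded inverse (the diagonal entries 1/(d_n - lambda) are bounded). For our sequence d_n = 15 - 9/n, n = 1, 2, 3, ...:
  - {d_n} = {15 - 9/n : n ≥ 1}; the only limit point is 15
  - closure = {15 - 9/n : n ≥ 1} ∪ {15}
For the norm: a diagonal operator has ||M|| = sup_n |d_n|. Here d_n = 15 - 9/n increases monotonically from d_1 = 6 toward 15, with all terms in [6, 15); so sup_n |d_n| = 15 (the supremum is the limit, not attained). So ||M|| = 15.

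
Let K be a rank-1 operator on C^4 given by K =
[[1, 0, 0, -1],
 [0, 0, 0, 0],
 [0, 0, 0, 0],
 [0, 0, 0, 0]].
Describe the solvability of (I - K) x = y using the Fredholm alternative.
(I - K) is singular (det(I - K) = 0, i.e. 1 ∈ sigma(K)). (I - K) x = y is solvable iff y ⊥ ker((I - K)^*) = span{(1, 0, 0, -1)}, i.e. iff y_1 - y_4 = 0. When solvable, the solutions are x = y + c·(1, 0, 0, 0), c arbitrary (ker(I - K) = span{(1, 0, 0, 0)}, dimension 1).

K has rank 1, so it is an outer product K = u v^T: every row of K is a multiple of one row vector. Reading off the entries, u = (1, 0, 0, 0) and v = (1, 0, 0, -1) (row i of K equals u_i·v^T). A rank-one matrix u v^T satisfies K u = u (v·u) and kills the (3)-dimensional subspace v^⊥, so its characteristic polynomial is lambda^3 (lambda - v·u) with v·u = tr K = 1. Hence the eigenvalues of I - K are 1 (multiplicity 3) and 1 - (1) = 0, so det(I - K) = 0. (Direct check: I - K =
[[0, 0, 0, 1],
 [0, 1, 0, 0],
 [0, 0, 1, 0],
 [0, 0, 0, 1]]
has determinant 0.) So 1 is an eigenvalue of K and (I - K) is not invertible. The finite-dimensional Fredholm alternative says: either (I - K) is invertible, or ker(I - K) ≠ {0} and then range(I - K) = ker((I - K)^*)^⊥, with dim ker(I - K) = dim ker((I - K)^*). We are in the second case, so we need both kernels. Kernel of I - K: (I - K) u = u - u (v·u) = u - u = 0, so ker(I - K) = span{u} = span{(1, 0, 0, 0)} (it is exactly 1-dimensional because rank(I - K) = 3). Kernel of the adjoint: K is real, so (I - K)^* = I - K^T = I - v u^T, and (I - v u^T) v = v - v (u·v) = 0; hence ker((I - K)^*) = span{v} = span{(1, 0, 0, -1)}. Therefore (I - K) x = y is solvable iff <y, v> = 0, i.e. iff y_1 - y_4 = 0. When this holds, K y = u (v·y) = 0, so (I - K) y = y and x = y is a particular solution; the full solution set is the line x = y + c·u = y + c·(1, 0, 0, 0), c ∈ C.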